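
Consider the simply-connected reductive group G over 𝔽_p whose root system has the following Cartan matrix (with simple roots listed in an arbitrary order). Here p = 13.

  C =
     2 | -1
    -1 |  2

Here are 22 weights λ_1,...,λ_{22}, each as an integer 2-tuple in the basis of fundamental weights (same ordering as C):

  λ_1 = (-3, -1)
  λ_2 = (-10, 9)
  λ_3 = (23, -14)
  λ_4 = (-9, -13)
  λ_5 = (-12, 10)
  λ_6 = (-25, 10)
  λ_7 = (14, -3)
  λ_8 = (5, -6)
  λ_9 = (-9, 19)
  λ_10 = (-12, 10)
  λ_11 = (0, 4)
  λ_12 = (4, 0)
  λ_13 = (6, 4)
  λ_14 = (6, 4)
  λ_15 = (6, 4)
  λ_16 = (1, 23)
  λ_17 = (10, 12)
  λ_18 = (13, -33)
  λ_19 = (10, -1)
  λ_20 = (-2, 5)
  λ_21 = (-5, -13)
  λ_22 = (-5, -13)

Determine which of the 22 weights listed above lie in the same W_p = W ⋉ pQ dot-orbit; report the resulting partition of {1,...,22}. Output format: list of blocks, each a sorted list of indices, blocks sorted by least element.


C ↔ A_2 under row/col permutation; |W(A_2)| = 6.

Folding the 22 weights λ_j+ρ into Ā_13 (reps in the given 2-coord order):

  [1] (0, 2);  [2] (9, 1);  [3] (0, 2);  [4] (5, 1);  [5] (11, 0);  [6] (0, 2);  [7] (11, 0);  [8] (1, 5);  [9] (1, 5);  [10] (11, 0);  [11] (1, 5);  [12] (5, 1);  [13] (7, 5);  [14] (7, 5);  [15] (7, 5);  [16] (11, 0);  [17] (0, 2);  [18] (5, 1);  [19] (11, 0);  [20] (1, 5);  [21] (9, 1);  [22] (9, 1)

Grouping the 22 weights by Ā_13-representative: 6 linkage classes.

[[1, 3, 6, 17], [2, 21, 22], [4, 12, 18], [5, 7, 10, 16, 19], [8, 9, 11, 20], [13, 14, 15]]


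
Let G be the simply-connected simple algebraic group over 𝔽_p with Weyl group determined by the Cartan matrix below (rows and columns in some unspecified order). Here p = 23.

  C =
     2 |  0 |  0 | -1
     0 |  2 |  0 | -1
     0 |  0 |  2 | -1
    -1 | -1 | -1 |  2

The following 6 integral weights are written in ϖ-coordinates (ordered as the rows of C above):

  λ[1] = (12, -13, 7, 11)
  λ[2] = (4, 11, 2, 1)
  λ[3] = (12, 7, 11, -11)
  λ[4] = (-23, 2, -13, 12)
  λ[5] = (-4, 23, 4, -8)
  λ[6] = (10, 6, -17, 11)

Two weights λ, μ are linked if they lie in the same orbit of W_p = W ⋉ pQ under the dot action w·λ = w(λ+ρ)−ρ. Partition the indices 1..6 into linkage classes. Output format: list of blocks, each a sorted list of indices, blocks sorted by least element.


C ↔ D_4 under row/col permutation; |W(D_4)| = 192.

λ_j+ρ reflected into Ā_23 (⟨·,θ^∨⟩≤23); 4-tuples as given:

  [1] (3, 2, 2, 8)
  [2] (5, 12, 3, 1)
  [3] (3, 2, 2, 8)
  [4] (5, 12, 3, 1)
  [5] (5, 12, 3, 1)
  [6] (4, 0, 9, 3)

Linkage partition of the 6 weights (3 classes, p=23):

[[1, 3], [2, 4, 5], [6]]


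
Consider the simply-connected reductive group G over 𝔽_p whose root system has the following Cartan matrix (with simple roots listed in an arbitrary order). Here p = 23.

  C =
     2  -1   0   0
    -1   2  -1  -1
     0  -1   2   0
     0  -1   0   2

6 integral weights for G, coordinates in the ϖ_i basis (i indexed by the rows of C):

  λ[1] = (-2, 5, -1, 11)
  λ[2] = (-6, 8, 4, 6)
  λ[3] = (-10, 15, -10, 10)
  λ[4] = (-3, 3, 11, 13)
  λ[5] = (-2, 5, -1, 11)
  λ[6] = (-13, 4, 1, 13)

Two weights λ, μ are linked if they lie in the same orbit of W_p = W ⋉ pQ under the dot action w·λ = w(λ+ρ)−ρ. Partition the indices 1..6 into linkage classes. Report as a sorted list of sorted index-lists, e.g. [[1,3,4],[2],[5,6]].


C ↔ D_4 under row/col permutation; |W(D_4)| = 192.

W_23-reps of the 6 weights in Ā_23 (same 4-coord order as C):

  [1] (1, 5, 0, 12)
  [2] (5, 2, 5, 7)
  [3] (5, 2, 5, 7)
  [4] (5, 2, 5, 7)
  [5] (1, 5, 0, 12)
  [6] (5, 2, 5, 7)

These 6 weights hit 2 W_23-dot-orbits; sizes (2, 4):

[[1, 5], [2, 3, 4, 6]]


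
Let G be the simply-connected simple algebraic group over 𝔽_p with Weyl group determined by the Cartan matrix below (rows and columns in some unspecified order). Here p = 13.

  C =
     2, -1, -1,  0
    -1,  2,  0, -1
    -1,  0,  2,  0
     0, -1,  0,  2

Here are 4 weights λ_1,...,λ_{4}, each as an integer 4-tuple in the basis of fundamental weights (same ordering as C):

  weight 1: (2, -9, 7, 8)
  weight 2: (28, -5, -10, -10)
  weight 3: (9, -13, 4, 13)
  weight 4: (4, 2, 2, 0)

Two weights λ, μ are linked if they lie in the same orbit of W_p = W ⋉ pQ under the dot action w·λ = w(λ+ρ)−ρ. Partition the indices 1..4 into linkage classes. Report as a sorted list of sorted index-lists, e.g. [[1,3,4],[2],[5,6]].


Dynkin diagram of C (from the 6 off-diagonal −1 entries): A_4.

Folding the 4 weights λ_j+ρ into Ā_13 (reps in the given 4-coord order):

  1: (5, 3, 3, 1)
  2: (3, 0, 1, 6)
  3: (1, 8, 1, 2)
  4: (5, 3, 3, 1)

Linkage partition of the 4 weights (3 classes, p=13):

[[1, 4], [2], [3]]


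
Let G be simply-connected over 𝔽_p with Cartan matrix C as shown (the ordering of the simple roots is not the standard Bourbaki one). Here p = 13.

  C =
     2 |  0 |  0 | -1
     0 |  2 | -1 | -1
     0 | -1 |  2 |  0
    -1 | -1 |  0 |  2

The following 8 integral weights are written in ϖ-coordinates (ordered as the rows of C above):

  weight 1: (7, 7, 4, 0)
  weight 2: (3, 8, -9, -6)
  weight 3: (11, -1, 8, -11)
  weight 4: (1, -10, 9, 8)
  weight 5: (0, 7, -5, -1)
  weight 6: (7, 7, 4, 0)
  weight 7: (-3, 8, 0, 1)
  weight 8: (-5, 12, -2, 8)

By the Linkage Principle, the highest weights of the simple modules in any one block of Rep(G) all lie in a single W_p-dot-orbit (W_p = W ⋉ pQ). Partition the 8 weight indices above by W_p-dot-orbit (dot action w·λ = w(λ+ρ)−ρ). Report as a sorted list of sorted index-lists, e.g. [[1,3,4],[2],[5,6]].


A_4 Cartan matrix, 4 simple roots permuted; ρ=(1,1,1,1).

Ā_13 reps of the 8 weights (A_4, coords as presented):

  [1] (1, 4, 4, 0) · [2] (1, 4, 4, 0) · [3] (2, 9, 1, 0) · [4] (2, 9, 1, 0) · [5] (1, 4, 4, 0) · [6] (1, 4, 4, 0) · [7] (2, 9, 1, 0) · [8] (1, 4, 4, 0)

Grouping the 8 weights by Ā_13-representative: 2 linkage classes.

[[1, 2, 5, 6, 8], [3, 4, 7]]


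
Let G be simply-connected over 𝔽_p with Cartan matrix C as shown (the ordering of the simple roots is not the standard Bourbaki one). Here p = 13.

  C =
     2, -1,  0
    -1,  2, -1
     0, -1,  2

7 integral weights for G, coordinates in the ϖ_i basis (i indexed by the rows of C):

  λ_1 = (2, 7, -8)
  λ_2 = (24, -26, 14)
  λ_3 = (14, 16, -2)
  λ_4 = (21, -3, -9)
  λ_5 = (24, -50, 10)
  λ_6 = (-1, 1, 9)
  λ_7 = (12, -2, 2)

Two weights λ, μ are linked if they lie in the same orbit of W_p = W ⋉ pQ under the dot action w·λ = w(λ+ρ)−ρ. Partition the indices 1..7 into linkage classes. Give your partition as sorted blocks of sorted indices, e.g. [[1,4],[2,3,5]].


C ↔ A_3 under row/col permutation; |W(A_3)| = 24.

Ā_13 reps of the 7 weights (A_3, coords as presented):

  λ_1+ρ ↦ (3, 1, 7) · λ_2+ρ ↦ (10, 1, 0) · λ_3+ρ ↦ (3, 1, 7) · λ_4+ρ ↦ (3, 1, 7) · λ_5+ρ ↦ (10, 1, 0) · λ_6+ρ ↦ (0, 2, 10) · λ_7+ρ ↦ (10, 1, 0)

The 7 indices split into 3 linkage classes (same alcove rep ⇔ same W_13-dot-orbit):

[[1, 3, 4], [2, 5, 7], [6]]


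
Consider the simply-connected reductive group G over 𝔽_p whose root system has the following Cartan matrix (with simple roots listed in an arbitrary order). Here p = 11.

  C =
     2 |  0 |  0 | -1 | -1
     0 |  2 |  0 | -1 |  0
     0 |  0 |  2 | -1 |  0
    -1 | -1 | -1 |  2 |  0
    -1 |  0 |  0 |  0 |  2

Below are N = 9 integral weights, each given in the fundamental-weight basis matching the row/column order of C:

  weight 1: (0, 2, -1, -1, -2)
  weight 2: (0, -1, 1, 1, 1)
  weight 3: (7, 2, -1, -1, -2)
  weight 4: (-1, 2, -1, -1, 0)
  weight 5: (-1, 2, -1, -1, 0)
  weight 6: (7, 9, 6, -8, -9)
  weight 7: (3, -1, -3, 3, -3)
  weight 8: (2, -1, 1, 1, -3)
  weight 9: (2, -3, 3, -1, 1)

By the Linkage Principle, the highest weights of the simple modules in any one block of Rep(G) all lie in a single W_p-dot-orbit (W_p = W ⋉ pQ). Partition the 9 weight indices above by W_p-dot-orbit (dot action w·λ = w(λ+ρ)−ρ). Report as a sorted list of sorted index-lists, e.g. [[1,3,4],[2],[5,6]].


Cartan matrix: type D_5 (|W|=1920); un-permuting the 5 rows.

Ā_11 reps of the 9 weights (D_5, coords as presented):

  1: (0, 3, 0, 0, 1) · 2: (1, 0, 2, 2, 2) · 3: (0, 3, 0, 0, 1) · 4: (0, 3, 0, 0, 1) · 5: (0, 3, 0, 0, 1) · 6: (0, 3, 0, 0, 1) · 7: (1, 0, 2, 2, 2) · 8: (1, 0, 2, 2, 2) · 9: (1, 0, 2, 2, 2)

These 9 weights hit 2 W_11-dot-orbits; sizes (5, 4):

[[1, 3, 4, 5, 6], [2, 7, 8, 9]]


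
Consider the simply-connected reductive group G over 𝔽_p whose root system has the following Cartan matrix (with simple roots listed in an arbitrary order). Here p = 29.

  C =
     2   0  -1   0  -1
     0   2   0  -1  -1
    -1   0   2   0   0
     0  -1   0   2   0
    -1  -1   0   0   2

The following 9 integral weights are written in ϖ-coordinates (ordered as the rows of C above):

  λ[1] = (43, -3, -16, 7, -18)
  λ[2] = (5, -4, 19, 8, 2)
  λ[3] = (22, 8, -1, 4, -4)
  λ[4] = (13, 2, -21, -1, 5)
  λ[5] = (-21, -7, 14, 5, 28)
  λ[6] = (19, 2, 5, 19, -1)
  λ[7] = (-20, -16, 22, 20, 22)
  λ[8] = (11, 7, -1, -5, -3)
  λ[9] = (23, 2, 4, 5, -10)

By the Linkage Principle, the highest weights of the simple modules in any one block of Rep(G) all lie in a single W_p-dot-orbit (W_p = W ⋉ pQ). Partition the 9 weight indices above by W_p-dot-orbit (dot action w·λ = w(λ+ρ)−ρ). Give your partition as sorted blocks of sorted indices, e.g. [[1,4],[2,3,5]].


C ↔ A_5 under row/col permutation; |W(A_5)| = 720.

Ā_29 reps of the 9 weights (A_5, coords as presented):

  λ_1+ρ ↦ (10, 2, 0, 4, 2)
  λ_2+ρ ↦ (6, 3, 14, 0, 0)
  λ_3+ρ ↦ (15, 6, 5, 0, 3)
  λ_4+ρ ↦ (6, 3, 14, 0, 0)
  λ_5+ρ ↦ (15, 6, 5, 0, 3)
  λ_6+ρ ↦ (6, 3, 14, 0, 0)
  λ_7+ρ ↦ (8, 4, 0, 2, 11)
  λ_8+ρ ↦ (10, 2, 0, 4, 2)
  λ_9+ρ ↦ (15, 6, 5, 0, 3)

4 distinct reps among the 9 weights ⇒ 4 W_29-linkage classes:

[[1, 8], [2, 4, 6], [3, 5, 9], [7]]


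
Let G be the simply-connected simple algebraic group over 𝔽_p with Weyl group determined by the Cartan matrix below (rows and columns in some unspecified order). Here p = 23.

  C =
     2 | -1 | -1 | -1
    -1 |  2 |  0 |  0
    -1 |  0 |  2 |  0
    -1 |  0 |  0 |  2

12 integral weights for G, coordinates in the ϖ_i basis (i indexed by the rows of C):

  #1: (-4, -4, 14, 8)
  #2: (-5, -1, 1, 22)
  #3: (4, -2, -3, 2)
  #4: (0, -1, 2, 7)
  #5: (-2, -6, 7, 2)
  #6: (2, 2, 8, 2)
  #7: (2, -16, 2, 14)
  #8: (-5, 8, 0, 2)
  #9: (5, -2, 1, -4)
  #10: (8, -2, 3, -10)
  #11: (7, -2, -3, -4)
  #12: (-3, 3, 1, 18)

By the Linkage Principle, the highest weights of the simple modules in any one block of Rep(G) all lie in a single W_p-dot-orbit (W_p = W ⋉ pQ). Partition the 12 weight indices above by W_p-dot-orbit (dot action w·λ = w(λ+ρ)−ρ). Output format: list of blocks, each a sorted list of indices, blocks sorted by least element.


D_4 Cartan matrix, 4 simple roots permuted; ρ=(1,1,1,1).

Each λ_j+ρ reduced to Ā_23; 4-tuples below use C's row order:

  λ_1 → (3, 3, 9, 3)
  λ_2 → (2, 2, 0, 17)
  λ_3 → (2, 1, 2, 3)
  λ_4 → (1, 0, 3, 8)
  λ_5 → (2, 1, 2, 3)
  λ_6 → (3, 3, 9, 3)
  λ_7 → (3, 3, 9, 3)
  λ_8 → (0, 5, 3, 1)
  λ_9 → (2, 1, 2, 3)
  λ_10 → (1, 0, 3, 8)
  λ_11 → (2, 1, 2, 3)
  λ_12 → (2, 2, 0, 17)

The 12 indices split into 5 linkage classes (same alcove rep ⇔ same W_23-dot-orbit):

[[1, 6, 7], [2, 12], [3, 5, 9, 11], [4, 10], [8]]


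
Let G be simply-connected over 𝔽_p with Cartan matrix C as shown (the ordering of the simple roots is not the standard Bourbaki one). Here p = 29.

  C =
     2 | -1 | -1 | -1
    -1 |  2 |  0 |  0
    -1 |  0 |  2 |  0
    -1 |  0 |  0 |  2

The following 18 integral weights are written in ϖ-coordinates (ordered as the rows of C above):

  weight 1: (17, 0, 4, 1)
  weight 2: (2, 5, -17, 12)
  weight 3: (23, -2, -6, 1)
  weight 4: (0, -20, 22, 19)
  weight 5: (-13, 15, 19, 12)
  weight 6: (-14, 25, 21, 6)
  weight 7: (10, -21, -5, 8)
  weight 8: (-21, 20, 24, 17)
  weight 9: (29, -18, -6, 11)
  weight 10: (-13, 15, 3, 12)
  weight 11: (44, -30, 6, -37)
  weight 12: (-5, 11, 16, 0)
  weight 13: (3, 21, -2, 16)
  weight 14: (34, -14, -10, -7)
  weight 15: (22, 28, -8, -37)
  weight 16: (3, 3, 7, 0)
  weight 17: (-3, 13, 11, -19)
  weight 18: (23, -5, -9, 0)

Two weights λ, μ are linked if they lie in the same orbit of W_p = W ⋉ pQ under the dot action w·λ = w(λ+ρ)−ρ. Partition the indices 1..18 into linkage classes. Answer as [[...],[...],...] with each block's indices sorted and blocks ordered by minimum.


D_4 Cartan matrix, 4 simple roots permuted; ρ=(1,1,1,1).

Each λ_j+ρ reduced to Ā_29; 4-tuples below use C's row order:

  λ_1 → (3, 1, 5, 2);  λ_2 → (6, 7, 3, 0);  λ_3 → (3, 1, 5, 2);  λ_4 → (3, 1, 5, 2);  λ_5 → (4, 4, 8, 1);  λ_6 → (6, 7, 3, 0);  λ_7 → (0, 7, 9, 4);  λ_8 → (3, 1, 5, 2);  λ_9 → (4, 4, 8, 1);  λ_10 → (4, 4, 8, 1);  λ_11 → (6, 7, 3, 0);  λ_12 → (1, 8, 13, 3);  λ_13 → (1, 8, 13, 3);  λ_14 → (6, 7, 3, 0);  λ_15 → (6, 7, 3, 0);  λ_16 → (4, 4, 8, 1);  λ_17 → (4, 6, 8, 2);  λ_18 → (4, 4, 8, 1)

These 18 weights hit 6 W_29-dot-orbits; sizes (4, 5, 5, 1, 2, 1):

[[1, 3, 4, 8], [2, 6, 11, 14, 15], [5, 9, 10, 16, 18], [7], [12, 13], [17]]


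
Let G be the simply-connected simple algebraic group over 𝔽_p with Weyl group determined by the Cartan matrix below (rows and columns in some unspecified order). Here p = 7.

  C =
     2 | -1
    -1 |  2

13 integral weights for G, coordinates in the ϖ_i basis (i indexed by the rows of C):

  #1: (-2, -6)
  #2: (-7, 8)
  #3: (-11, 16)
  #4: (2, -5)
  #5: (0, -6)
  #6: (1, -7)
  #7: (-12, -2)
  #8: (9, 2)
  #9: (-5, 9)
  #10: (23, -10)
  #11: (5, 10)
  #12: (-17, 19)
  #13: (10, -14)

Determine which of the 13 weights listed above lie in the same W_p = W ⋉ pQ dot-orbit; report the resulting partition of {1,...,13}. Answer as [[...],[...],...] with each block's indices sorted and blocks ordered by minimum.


Dynkin diagram of C (from the 2 off-diagonal −1 entries): A_2.

Folding the 13 weights λ_j+ρ into Ā_7 (reps in the given 2-coord order):

    1: (5, 1)
    2: (4, 1)
    3: (3, 0)
    4: (1, 3)
    5: (4, 1)
    6: (4, 2)
    7: (4, 2)
    8: (1, 3)
    9: (1, 3)
    10: (4, 1)
    11: (1, 3)
    12: (4, 1)
    13: (4, 1)

Linkage partition of the 13 weights (5 classes, p=7):

[[1], [2, 5, 10, 12, 13], [3], [4, 8, 9, 11], [6, 7]]


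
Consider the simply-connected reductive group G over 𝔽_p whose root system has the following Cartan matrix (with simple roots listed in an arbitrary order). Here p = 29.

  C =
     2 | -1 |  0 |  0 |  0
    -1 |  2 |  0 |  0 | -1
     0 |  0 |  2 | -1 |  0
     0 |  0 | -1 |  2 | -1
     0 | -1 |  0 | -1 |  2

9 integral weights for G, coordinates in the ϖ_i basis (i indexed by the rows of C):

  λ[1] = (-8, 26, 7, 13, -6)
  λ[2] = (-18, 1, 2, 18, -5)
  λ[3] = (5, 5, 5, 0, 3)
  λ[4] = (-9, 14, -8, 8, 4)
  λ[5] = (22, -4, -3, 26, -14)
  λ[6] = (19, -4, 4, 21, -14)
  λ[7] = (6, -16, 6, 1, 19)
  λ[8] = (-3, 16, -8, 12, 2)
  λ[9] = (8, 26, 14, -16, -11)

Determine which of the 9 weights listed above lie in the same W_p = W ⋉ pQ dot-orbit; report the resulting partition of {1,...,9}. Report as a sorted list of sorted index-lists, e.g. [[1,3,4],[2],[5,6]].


C ↔ A_5 under row/col permutation; |W(A_5)| = 720.

W_29-reps of the 9 weights in Ā_29 (same 5-coord order as C):

    λ_1+ρ ↦ (8, 7, 7, 2, 5)
    λ_2+ρ ↦ (2, 2, 3, 0, 15)
    λ_3+ρ ↦ (6, 6, 6, 1, 4)
    λ_4+ρ ↦ (8, 7, 7, 2, 5)
    λ_5+ρ ↦ (2, 13, 3, 6, 3)
    λ_6+ρ ↦ (2, 13, 3, 6, 3)
    λ_7+ρ ↦ (8, 7, 7, 2, 5)
    λ_8+ρ ↦ (2, 13, 3, 6, 3)
    λ_9+ρ ↦ (2, 2, 3, 0, 15)

These 9 weights hit 4 W_29-dot-orbits; sizes (3, 2, 1, 3):

[[1, 4, 7], [2, 9], [3], [5, 6, 8]]


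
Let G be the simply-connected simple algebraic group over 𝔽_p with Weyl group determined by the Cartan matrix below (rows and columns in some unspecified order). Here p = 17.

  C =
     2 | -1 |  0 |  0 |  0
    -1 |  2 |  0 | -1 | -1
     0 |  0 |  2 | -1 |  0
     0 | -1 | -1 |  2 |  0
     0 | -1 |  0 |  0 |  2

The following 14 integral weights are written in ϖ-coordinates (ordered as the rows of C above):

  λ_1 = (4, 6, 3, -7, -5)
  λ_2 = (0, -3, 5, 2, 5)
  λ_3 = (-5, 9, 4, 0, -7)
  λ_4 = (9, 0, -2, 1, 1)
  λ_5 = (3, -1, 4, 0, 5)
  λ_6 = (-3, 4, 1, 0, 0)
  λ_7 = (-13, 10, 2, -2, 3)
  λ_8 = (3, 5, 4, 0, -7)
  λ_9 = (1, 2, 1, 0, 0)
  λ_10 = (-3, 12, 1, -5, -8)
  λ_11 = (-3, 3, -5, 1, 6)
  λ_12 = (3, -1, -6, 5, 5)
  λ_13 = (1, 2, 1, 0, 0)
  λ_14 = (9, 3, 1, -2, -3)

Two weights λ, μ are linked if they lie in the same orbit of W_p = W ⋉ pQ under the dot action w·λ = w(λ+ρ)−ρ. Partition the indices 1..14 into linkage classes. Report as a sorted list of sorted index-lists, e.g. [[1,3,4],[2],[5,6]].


Type D_5, rank 5, |W|=1920; reorder rows/cols to standard.

λ_j+ρ reflected into Ā_17 (⟨·,θ^∨⟩≤17); 5-tuples as given:

  λ_1 → (2, 3, 2, 1, 1)
  λ_2 → (1, 1, 6, 1, 4)
  λ_3 → (4, 0, 5, 1, 6)
  λ_4 → (10, 1, 1, 1, 2)
  λ_5 → (4, 0, 5, 1, 6)
  λ_6 → (2, 3, 2, 1, 1)
  λ_7 → (10, 1, 1, 1, 2)
  λ_8 → (4, 0, 5, 1, 6)
  λ_9 → (2, 3, 2, 1, 1)
  λ_10 → (2, 0, 2, 2, 7)
  λ_11 → (2, 0, 2, 2, 7)
  λ_12 → (4, 0, 5, 1, 6)
  λ_13 → (2, 3, 2, 1, 1)
  λ_14 → (10, 1, 1, 1, 2)

5 distinct reps among the 14 weights ⇒ 5 W_17-linkage classes:

[[1, 6, 9, 13], [2], [3, 5, 8, 12], [4, 7, 14], [10, 11]]


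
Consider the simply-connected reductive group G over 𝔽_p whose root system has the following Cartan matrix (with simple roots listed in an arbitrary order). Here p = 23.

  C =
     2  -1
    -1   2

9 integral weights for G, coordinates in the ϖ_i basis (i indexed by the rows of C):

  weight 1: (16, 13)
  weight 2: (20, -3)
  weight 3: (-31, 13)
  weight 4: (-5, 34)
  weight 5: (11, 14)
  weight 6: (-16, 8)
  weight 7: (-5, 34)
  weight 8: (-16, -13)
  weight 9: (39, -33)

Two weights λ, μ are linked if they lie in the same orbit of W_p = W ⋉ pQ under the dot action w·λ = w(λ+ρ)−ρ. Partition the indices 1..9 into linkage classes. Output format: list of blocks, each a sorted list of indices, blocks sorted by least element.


Type A_2, rank 2, |W|=6; reorder rows/cols to standard.

Ā_23 reps of the 9 weights (A_2, coords as presented):

  λ_1+ρ ↦ (9, 6) · λ_2+ρ ↦ (19, 2) · λ_3+ρ ↦ (7, 9) · λ_4+ρ ↦ (8, 11) · λ_5+ρ ↦ (8, 11) · λ_6+ρ ↦ (9, 6) · λ_7+ρ ↦ (8, 11) · λ_8+ρ ↦ (8, 11) · λ_9+ρ ↦ (9, 6)

The 9 indices split into 4 linkage classes (same alcove rep ⇔ same W_23-dot-orbit):

[[1, 6, 9], [2], [3], [4, 5, 7, 8]]


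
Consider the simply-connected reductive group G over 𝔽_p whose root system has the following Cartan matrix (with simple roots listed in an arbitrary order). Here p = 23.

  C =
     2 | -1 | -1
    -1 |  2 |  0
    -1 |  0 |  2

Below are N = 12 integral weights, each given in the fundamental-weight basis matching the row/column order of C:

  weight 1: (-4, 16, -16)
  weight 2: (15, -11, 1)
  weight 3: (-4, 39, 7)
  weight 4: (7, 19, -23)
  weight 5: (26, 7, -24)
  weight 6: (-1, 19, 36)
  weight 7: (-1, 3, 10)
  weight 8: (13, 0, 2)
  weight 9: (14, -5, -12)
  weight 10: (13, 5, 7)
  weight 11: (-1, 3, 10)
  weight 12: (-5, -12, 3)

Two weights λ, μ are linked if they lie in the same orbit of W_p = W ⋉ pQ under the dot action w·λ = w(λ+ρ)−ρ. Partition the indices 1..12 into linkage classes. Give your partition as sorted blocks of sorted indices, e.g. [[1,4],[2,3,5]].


Type A_3, rank 3, |W|=24; reorder rows/cols to standard.

Each λ_j+ρ reduced to Ā_23; 3-tuples below use C's row order:

  [1] (14, 1, 3)
  [2] (6, 10, 2)
  [3] (14, 1, 3)
  [4] (14, 1, 3)
  [5] (0, 4, 11)
  [6] (3, 0, 11)
  [7] (0, 4, 11)
  [8] (14, 1, 3)
  [9] (0, 4, 11)
  [10] (14, 1, 3)
  [11] (0, 4, 11)
  [12] (0, 4, 11)

Grouping the 12 weights by Ā_23-representative: 4 linkage classes.

[[1, 3, 4, 8, 10], [2], [5, 7, 9, 11, 12], [6]]


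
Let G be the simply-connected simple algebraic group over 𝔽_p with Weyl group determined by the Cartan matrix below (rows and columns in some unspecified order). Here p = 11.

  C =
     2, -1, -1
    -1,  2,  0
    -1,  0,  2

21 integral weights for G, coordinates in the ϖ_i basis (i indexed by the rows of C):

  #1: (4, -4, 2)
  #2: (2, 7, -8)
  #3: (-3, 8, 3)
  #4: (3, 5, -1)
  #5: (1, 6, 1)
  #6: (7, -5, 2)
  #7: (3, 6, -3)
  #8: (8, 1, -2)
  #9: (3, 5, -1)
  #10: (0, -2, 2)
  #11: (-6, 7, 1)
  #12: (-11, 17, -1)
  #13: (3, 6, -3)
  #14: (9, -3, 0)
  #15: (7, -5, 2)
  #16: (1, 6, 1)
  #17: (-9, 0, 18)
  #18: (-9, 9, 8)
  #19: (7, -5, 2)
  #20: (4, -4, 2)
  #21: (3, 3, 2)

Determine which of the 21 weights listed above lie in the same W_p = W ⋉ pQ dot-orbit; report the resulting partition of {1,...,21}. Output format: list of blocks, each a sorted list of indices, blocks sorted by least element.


Root system A_3: the 3×3 matrix C matches after relabeling.

Alcove-folded reps (p=11, 21 weights, presented ϖ-order):

  [1] (2, 3, 3)
  [2] (4, 4, 3)
  [3] (2, 7, 2)
  [4] (4, 6, 0)
  [5] (2, 7, 2)
  [6] (4, 4, 3)
  [7] (2, 7, 2)
  [8] (8, 2, 1)
  [9] (4, 6, 0)
  [10] (0, 1, 3)
  [11] (2, 3, 3)
  [12] (0, 1, 3)
  [13] (2, 7, 2)
  [14] (8, 2, 1)
  [15] (4, 4, 3)
  [16] (2, 7, 2)
  [17] (0, 1, 3)
  [18] (8, 2, 1)
  [19] (4, 4, 3)
  [20] (2, 3, 3)
  [21] (4, 4, 3)

Linkage partition of the 21 weights (6 classes, p=11):

[[1, 11, 20], [2, 6, 15, 19, 21], [3, 5, 7, 13, 16], [4, 9], [8, 14, 18], [10, 12, 17]]


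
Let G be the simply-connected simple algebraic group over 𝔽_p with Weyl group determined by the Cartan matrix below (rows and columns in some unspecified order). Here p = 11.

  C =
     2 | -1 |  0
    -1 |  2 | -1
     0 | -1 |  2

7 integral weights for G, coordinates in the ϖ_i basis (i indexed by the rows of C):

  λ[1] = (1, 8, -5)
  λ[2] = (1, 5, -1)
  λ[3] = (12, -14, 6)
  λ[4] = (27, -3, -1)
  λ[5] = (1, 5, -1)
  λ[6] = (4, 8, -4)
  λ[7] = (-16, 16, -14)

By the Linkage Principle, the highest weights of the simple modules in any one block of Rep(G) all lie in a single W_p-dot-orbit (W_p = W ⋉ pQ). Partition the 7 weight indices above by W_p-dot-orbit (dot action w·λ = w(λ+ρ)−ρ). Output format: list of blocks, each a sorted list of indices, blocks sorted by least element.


A_3 Cartan matrix, 3 simple roots permuted; ρ=(1,1,1).

W_11-reps of the 7 weights in Ā_11 (same 3-coord order as C):

  λ_1+ρ ↦ (2, 5, 4) · λ_2+ρ ↦ (2, 6, 0) · λ_3+ρ ↦ (2, 5, 4) · λ_4+ρ ↦ (2, 5, 4) · λ_5+ρ ↦ (2, 6, 0) · λ_6+ρ ↦ (2, 6, 0) · λ_7+ρ ↦ (2, 5, 4)

2 distinct reps among the 7 weights ⇒ 2 W_11-linkage classes:

[[1, 3, 4, 7], [2, 5, 6]]


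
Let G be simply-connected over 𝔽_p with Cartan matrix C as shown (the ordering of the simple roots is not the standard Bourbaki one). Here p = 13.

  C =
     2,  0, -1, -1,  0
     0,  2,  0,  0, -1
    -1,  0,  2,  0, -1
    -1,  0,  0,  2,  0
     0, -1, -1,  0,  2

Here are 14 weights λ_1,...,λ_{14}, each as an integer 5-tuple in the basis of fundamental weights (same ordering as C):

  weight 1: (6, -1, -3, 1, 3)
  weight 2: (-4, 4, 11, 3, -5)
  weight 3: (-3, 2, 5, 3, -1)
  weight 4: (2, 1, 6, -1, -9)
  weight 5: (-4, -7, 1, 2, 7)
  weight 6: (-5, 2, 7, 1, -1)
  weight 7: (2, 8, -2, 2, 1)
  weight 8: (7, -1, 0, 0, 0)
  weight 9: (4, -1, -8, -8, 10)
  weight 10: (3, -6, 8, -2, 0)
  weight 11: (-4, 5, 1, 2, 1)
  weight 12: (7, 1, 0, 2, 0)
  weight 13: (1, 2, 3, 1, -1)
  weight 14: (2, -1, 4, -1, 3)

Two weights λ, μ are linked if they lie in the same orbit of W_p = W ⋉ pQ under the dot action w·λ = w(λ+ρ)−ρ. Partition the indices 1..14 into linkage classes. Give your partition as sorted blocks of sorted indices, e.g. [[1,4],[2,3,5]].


Type A_5, rank 5, |W|=720; reorder rows/cols to standard.

W_13-reps of the 14 weights in Ā_13 (same 5-coord order as C):

  λ_1 → (5, 0, 2, 2, 2);  λ_2 → (3, 0, 5, 0, 4);  λ_3 → (2, 3, 4, 2, 0);  λ_4 → (2, 6, 1, 0, 1);  λ_5 → (2, 6, 1, 0, 1);  λ_6 → (2, 3, 4, 2, 0);  λ_7 → (2, 6, 1, 0, 1);  λ_8 → (8, 0, 1, 1, 1);  λ_9 → (5, 0, 2, 2, 2);  λ_10 → (3, 0, 5, 0, 4);  λ_11 → (2, 6, 1, 0, 1);  λ_12 → (8, 0, 1, 1, 1);  λ_13 → (2, 3, 4, 2, 0);  λ_14 → (3, 0, 5, 0, 4)

Partition of {1..14} into 5 W_13-dot-orbits:

[[1, 9], [2, 10, 14], [3, 6, 13], [4, 5, 7, 11], [8, 12]]


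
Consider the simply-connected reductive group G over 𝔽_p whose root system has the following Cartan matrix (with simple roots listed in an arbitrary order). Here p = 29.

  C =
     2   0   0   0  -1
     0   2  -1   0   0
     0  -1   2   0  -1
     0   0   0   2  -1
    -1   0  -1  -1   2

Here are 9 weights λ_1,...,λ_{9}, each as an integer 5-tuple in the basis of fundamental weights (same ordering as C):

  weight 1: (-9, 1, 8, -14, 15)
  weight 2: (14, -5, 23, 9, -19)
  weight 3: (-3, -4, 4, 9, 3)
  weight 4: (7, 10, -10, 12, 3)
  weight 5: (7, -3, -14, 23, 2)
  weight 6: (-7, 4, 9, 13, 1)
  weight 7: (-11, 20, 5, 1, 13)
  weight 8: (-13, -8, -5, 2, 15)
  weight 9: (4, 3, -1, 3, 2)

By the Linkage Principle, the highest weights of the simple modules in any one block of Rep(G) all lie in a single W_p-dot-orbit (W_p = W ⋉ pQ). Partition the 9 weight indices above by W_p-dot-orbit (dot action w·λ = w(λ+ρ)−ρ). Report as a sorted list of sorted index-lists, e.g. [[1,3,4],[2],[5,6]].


C ↔ D_5 under row/col permutation; |W(D_5)| = 1920.

Folding the 9 weights λ_j+ρ into Ā_29 (reps in the given 5-coord order):

  1: (3, 2, 2, 8, 5) · 2: (3, 2, 2, 8, 5) · 3: (2, 3, 2, 10, 2) · 4: (3, 2, 2, 8, 5) · 5: (2, 3, 2, 10, 2) · 6: (2, 3, 2, 10, 2) · 7: (2, 3, 2, 10, 2) · 8: (5, 4, 0, 4, 3) · 9: (5, 4, 0, 4, 3)

These 9 weights hit 3 W_29-dot-orbits; sizes (3, 4, 2):

[[1, 2, 4], [3, 5, 6, 7], [8, 9]]


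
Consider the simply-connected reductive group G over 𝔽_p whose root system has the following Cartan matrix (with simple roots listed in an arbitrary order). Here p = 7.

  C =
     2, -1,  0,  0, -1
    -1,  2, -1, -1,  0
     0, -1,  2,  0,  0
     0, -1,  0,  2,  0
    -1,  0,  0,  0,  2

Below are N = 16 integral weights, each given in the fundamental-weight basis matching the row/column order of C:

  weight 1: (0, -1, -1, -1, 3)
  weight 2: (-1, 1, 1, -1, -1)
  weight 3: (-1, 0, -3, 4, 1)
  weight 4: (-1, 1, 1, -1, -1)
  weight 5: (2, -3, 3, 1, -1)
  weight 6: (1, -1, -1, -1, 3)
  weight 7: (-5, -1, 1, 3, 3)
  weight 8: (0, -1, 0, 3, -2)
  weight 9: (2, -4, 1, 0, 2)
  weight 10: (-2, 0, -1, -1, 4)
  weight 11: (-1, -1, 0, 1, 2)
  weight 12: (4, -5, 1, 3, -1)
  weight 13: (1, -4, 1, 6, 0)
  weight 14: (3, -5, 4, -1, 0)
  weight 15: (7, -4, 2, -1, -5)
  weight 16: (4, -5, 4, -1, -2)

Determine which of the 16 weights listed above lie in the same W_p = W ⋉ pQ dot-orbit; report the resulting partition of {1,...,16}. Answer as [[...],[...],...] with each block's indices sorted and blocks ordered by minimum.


Dynkin diagram of C (from the 8 off-diagonal −1 entries): D_5.

Each λ_j+ρ reduced to Ā_7; 5-tuples below use C's row order:

  λ_1 → (1, 0, 0, 0, 4)
  λ_2 → (0, 2, 2, 0, 0)
  λ_3 → (0, 0, 1, 4, 1)
  λ_4 → (0, 2, 2, 0, 0)
  λ_5 → (0, 2, 2, 0, 0)
  λ_6 → (1, 0, 0, 0, 4)
  λ_7 → (0, 2, 2, 0, 0)
  λ_8 → (0, 0, 1, 4, 1)
  λ_9 → (0, 0, 1, 2, 3)
  λ_10 → (1, 0, 0, 0, 4)
  λ_11 → (0, 0, 1, 2, 3)
  λ_12 → (0, 2, 2, 0, 0)
  λ_13 → (0, 0, 1, 4, 1)
  λ_14 → (0, 0, 1, 4, 1)
  λ_15 → (0, 0, 1, 2, 3)
  λ_16 → (0, 0, 1, 4, 1)

Grouping the 16 weights by Ā_7-representative: 4 linkage classes.

[[1, 6, 10], [2, 4, 5, 7, 12], [3, 8, 13, 14, 16], [9, 11, 15]]


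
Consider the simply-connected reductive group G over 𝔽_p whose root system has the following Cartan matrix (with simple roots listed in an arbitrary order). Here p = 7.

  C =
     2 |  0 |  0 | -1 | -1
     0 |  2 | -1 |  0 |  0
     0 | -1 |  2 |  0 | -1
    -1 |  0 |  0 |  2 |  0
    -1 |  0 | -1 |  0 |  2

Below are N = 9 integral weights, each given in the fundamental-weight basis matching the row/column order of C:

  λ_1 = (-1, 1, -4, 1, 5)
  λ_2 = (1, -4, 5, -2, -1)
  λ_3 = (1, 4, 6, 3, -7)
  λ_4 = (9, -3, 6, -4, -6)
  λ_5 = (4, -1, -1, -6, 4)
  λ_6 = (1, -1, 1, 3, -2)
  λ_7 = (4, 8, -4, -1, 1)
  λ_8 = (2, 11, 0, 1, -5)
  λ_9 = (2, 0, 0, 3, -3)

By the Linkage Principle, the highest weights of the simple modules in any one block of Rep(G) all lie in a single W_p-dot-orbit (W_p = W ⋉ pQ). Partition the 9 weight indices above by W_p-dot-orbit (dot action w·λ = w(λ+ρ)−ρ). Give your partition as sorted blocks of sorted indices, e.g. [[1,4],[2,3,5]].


C ↔ A_5 under row/col permutation; |W(A_5)| = 720.

Alcove-folded reps (p=7, 9 weights, presented ϖ-order):

  1: (0, 0, 2, 1, 3) · 2: (1, 2, 3, 0, 0) · 3: (1, 0, 1, 4, 1) · 4: (0, 0, 3, 2, 2) · 5: (0, 0, 3, 2, 2) · 6: (1, 0, 1, 4, 1) · 7: (1, 0, 1, 4, 1) · 8: (0, 0, 2, 1, 3) · 9: (1, 0, 1, 4, 1)

These 9 weights hit 4 W_7-dot-orbits; sizes (2, 1, 4, 2):

[[1, 8], [2], [3, 6, 7, 9], [4, 5]]


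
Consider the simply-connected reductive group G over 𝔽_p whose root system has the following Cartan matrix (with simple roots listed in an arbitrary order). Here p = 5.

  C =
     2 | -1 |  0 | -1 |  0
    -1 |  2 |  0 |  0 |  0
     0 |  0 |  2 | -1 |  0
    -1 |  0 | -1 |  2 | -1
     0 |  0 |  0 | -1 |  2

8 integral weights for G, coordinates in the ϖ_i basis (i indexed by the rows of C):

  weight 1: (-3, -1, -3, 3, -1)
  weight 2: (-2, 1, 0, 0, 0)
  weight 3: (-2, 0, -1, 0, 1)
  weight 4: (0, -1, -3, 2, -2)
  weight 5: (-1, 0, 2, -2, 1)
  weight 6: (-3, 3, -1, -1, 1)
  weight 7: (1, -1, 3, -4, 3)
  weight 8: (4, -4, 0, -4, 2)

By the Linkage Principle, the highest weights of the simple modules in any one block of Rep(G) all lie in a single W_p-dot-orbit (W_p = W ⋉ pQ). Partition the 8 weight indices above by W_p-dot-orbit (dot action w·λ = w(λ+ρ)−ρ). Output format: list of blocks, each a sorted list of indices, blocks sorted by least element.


C ↔ D_5 under row/col permutation; |W(D_5)| = 1920.

W_5-reps of the 8 weights in Ā_5 (same 5-coord order as C):

  [1] (0, 2, 2, 0, 0) · [2] (1, 1, 1, 0, 1) · [3] (1, 0, 0, 0, 2) · [4] (1, 0, 2, 0, 1) · [5] (1, 0, 2, 0, 1) · [6] (0, 2, 2, 0, 0) · [7] (1, 1, 1, 0, 1) · [8] (0, 2, 2, 0, 0)

4 distinct reps among the 8 weights ⇒ 4 W_5-linkage classes:

[[1, 6, 8], [2, 7], [3], [4, 5]]


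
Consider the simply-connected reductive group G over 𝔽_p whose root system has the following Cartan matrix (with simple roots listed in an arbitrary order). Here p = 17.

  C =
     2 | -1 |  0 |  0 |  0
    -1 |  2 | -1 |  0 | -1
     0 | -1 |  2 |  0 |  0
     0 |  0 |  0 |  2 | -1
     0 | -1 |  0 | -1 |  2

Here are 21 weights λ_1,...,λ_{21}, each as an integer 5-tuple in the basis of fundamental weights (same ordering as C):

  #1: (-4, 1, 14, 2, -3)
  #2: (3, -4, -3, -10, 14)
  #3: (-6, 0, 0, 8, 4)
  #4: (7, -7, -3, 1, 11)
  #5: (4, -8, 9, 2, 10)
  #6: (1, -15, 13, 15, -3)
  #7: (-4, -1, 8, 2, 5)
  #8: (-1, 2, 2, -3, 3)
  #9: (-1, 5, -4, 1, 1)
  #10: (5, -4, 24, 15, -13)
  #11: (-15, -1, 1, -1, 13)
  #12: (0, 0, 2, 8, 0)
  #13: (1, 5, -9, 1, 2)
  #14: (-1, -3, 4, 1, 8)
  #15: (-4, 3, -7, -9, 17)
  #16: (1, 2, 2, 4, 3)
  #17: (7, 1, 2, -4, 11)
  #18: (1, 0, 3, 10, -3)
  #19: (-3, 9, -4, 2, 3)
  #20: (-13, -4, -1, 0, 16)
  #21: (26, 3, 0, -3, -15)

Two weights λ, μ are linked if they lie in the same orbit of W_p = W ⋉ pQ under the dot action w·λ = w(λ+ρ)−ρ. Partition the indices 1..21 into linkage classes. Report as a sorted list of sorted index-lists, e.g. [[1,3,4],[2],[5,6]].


Cartan matrix: type D_5 (|W|=1920); un-permuting the 5 rows.

Each λ_j+ρ reduced to Ā_17; 5-tuples below use C's row order:

  [1] (0, 2, 12, 0, 0)
  [2] (1, 1, 3, 9, 1)
  [3] (1, 1, 3, 9, 1)
  [4] (0, 2, 6, 2, 1)
  [5] (2, 0, 3, 2, 3)
  [6] (0, 2, 12, 0, 0)
  [7] (0, 2, 6, 2, 1)
  [8] (0, 3, 3, 2, 2)
  [9] (0, 3, 3, 2, 2)
  [10] (0, 1, 1, 3, 3)
  [11] (0, 2, 12, 0, 0)
  [12] (1, 1, 3, 9, 1)
  [13] (0, 2, 6, 2, 1)
  [14] (2, 0, 3, 2, 3)
  [15] (0, 1, 1, 3, 3)
  [16] (2, 0, 3, 2, 3)
  [17] (2, 0, 3, 2, 3)
  [18] (1, 1, 3, 9, 1)
  [19] (2, 0, 3, 2, 3)
  [20] (0, 2, 12, 0, 0)
  [21] (1, 1, 3, 9, 1)

Grouping the 21 weights by Ā_17-representative: 6 linkage classes.

[[1, 6, 11, 20], [2, 3, 12, 18, 21], [4, 7, 13], [5, 14, 16, 17, 19], [8, 9], [10, 15]]


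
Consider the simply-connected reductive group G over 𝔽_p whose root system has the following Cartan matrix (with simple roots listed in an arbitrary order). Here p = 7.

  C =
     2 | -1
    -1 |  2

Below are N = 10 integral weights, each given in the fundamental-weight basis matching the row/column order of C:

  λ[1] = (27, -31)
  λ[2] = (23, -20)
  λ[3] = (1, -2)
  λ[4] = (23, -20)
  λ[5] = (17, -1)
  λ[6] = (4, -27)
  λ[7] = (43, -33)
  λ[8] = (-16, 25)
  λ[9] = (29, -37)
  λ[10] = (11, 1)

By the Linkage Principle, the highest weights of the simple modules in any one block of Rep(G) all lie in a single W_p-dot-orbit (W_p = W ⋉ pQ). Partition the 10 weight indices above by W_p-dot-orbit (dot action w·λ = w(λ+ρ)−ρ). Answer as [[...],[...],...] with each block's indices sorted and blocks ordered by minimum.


Cartan matrix: type A_2 (|W|=6); un-permuting the 2 rows.

λ_j+ρ reflected into Ā_7 (⟨·,θ^∨⟩≤7); 2-tuples as given:

  λ_1+ρ ↦ (0, 5);  λ_2+ρ ↦ (3, 2);  λ_3+ρ ↦ (1, 1);  λ_4+ρ ↦ (3, 2);  λ_5+ρ ↦ (0, 3);  λ_6+ρ ↦ (0, 5);  λ_7+ρ ↦ (3, 2);  λ_8+ρ ↦ (2, 1);  λ_9+ρ ↦ (1, 1);  λ_10+ρ ↦ (0, 5)

Grouping the 10 weights by Ā_7-representative: 5 linkage classes.

[[1, 6, 10], [2, 4, 7], [3, 9], [5], [8]]


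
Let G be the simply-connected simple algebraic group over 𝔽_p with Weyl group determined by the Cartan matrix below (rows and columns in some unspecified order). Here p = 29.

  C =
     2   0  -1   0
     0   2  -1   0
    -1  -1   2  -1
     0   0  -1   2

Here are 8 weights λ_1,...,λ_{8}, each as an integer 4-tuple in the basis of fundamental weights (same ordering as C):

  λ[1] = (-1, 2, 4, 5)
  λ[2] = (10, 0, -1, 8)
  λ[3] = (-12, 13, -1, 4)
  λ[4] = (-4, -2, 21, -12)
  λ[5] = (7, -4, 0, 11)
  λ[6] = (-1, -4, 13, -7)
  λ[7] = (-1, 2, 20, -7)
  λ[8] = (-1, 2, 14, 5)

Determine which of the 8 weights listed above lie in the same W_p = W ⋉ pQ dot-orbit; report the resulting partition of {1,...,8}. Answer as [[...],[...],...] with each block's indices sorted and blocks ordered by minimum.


Type D_4, rank 4, |W|=192; reorder rows/cols to standard.

Folding the 8 weights λ_j+ρ into Ā_29 (reps in the given 4-coord order):

  1: (0, 3, 5, 6);  2: (11, 1, 0, 9);  3: (0, 3, 5, 6);  4: (3, 1, 7, 11);  5: (6, 1, 2, 10);  6: (0, 3, 5, 6);  7: (0, 3, 5, 6);  8: (0, 3, 5, 6)

Partition of {1..8} into 4 W_29-dot-orbits:

[[1, 3, 6, 7, 8], [2], [4], [5]]


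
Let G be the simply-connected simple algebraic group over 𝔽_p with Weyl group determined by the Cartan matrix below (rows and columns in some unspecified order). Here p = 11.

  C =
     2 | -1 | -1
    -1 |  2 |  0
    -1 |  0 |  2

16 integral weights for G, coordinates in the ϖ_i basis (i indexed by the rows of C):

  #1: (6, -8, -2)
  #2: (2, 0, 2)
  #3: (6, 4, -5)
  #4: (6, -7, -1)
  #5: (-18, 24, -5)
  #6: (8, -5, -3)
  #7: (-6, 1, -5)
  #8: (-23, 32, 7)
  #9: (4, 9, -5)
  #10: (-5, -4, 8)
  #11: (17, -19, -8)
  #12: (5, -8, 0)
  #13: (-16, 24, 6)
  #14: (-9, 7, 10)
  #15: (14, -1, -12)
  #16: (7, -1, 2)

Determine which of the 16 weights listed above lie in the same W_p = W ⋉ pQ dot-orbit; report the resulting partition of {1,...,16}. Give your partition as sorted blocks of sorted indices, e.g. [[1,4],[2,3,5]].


C ↔ A_3 under row/col permutation; |W(A_3)| = 24.

Alcove-folded reps (p=11, 16 weights, presented ϖ-order):

  [1] (1, 6, 0);  [2] (3, 1, 3);  [3] (3, 4, 3);  [4] (1, 6, 0);  [5] (3, 4, 3);  [6] (3, 4, 2);  [7] (3, 4, 2);  [8] (8, 0, 3);  [9] (1, 6, 0);  [10] (3, 4, 2);  [11] (0, 4, 7);  [12] (1, 6, 0);  [13] (3, 1, 3);  [14] (8, 0, 3);  [15] (0, 4, 7);  [16] (8, 0, 3)

The 16 indices split into 6 linkage classes (same alcove rep ⇔ same W_11-dot-orbit):

[[1, 4, 9, 12], [2, 13], [3, 5], [6, 7, 10], [8, 14, 16], [11, 15]]


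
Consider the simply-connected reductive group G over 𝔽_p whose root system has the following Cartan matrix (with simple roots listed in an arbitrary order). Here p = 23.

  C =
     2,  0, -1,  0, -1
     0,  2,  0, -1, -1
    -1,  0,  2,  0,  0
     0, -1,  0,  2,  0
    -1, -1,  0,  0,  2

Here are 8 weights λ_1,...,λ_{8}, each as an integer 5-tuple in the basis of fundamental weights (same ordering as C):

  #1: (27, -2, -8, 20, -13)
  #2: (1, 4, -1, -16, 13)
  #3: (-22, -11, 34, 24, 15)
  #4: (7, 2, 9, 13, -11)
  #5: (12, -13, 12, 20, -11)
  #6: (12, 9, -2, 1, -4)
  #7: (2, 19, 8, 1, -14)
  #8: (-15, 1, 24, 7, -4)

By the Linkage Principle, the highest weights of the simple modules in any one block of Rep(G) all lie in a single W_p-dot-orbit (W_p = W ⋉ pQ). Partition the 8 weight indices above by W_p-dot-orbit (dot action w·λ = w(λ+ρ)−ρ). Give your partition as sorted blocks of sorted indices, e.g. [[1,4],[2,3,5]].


Dynkin diagram of C (from the 8 off-diagonal −1 entries): A_5.

λ_j+ρ reflected into Ā_23 (⟨·,θ^∨⟩≤23); 5-tuples as given:

  1: (2, 7, 6, 5, 1)
  2: (2, 10, 0, 5, 4)
  3: (2, 7, 6, 5, 1)
  4: (2, 7, 6, 5, 1)
  5: (9, 7, 1, 2, 3)
  6: (9, 7, 1, 2, 3)
  7: (9, 7, 1, 2, 3)
  8: (2, 7, 6, 5, 1)

Grouping the 8 weights by Ā_23-representative: 3 linkage classes.

[[1, 3, 4, 8], [2], [5, 6, 7]]


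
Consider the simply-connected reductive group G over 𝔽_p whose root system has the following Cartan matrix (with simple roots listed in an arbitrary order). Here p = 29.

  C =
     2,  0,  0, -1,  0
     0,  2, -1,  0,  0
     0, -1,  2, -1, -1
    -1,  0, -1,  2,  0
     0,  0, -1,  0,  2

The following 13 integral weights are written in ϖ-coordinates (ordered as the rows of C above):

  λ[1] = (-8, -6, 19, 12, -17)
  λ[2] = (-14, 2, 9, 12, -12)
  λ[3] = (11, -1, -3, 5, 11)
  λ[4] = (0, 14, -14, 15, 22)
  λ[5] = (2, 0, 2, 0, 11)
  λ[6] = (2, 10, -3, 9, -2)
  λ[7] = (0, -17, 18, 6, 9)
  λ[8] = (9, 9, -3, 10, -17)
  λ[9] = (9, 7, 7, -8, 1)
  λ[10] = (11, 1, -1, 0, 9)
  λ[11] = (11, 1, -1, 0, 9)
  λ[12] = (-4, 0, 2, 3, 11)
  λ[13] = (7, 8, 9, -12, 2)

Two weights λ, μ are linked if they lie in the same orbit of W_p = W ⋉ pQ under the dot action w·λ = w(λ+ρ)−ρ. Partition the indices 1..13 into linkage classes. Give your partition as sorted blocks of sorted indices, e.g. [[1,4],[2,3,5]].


D_5 Cartan matrix, 5 simple roots permuted; ρ=(1,1,1,1,1).

Ā_29 reps of the 13 weights (D_5, coords as presented):

  λ_1+ρ ↦ (3, 1, 3, 1, 12) · λ_2+ρ ↦ (12, 2, 0, 1, 10) · λ_3+ρ ↦ (12, 2, 0, 1, 10) · λ_4+ρ ↦ (12, 2, 0, 1, 10) · λ_5+ρ ↦ (3, 1, 3, 1, 12) · λ_6+ρ ↦ (3, 8, 1, 7, 2) · λ_7+ρ ↦ (3, 8, 1, 7, 2) · λ_8+ρ ↦ (3, 8, 1, 7, 2) · λ_9+ρ ↦ (3, 8, 1, 7, 2) · λ_10+ρ ↦ (12, 2, 0, 1, 10) · λ_11+ρ ↦ (12, 2, 0, 1, 10) · λ_12+ρ ↦ (3, 1, 3, 1, 12) · λ_13+ρ ↦ (3, 8, 1, 7, 2)

These 13 weights hit 3 W_29-dot-orbits; sizes (3, 5, 5):

[[1, 5, 12], [2, 3, 4, 10, 11], [6, 7, 8, 9, 13]]


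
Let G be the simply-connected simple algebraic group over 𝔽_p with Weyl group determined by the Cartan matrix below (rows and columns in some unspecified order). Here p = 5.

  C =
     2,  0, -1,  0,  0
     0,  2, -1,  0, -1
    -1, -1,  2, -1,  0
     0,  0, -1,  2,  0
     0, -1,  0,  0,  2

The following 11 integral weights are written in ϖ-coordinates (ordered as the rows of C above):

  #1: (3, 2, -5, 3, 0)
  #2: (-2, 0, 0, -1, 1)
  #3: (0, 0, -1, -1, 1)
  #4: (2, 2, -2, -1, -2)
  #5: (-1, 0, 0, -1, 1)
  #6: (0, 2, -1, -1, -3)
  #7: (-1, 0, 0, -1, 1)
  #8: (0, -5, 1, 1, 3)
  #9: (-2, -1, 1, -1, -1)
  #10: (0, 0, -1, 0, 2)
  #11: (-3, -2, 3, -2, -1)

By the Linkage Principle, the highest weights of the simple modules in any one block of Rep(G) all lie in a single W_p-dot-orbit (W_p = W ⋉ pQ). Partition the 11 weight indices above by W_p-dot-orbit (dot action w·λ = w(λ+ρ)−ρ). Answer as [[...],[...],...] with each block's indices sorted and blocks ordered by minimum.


D_5 Cartan matrix, 5 simple roots permuted; ρ=(1,1,1,1,1).

Folding the 11 weights λ_j+ρ into Ā_5 (reps in the given 5-coord order):

  1: (0, 0, 1, 0, 2)
  2: (1, 1, 0, 0, 2)
  3: (1, 1, 0, 0, 2)
  4: (2, 0, 0, 1, 1)
  5: (0, 0, 1, 0, 2)
  6: (1, 1, 0, 0, 2)
  7: (0, 0, 1, 0, 2)
  8: (1, 0, 1, 0, 0)
  9: (1, 0, 1, 0, 0)
  10: (0, 0, 1, 0, 2)
  11: (2, 0, 0, 1, 1)

Grouping the 11 weights by Ā_5-representative: 4 linkage classes.

[[1, 5, 7, 10], [2, 3, 6], [4, 11], [8, 9]]
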